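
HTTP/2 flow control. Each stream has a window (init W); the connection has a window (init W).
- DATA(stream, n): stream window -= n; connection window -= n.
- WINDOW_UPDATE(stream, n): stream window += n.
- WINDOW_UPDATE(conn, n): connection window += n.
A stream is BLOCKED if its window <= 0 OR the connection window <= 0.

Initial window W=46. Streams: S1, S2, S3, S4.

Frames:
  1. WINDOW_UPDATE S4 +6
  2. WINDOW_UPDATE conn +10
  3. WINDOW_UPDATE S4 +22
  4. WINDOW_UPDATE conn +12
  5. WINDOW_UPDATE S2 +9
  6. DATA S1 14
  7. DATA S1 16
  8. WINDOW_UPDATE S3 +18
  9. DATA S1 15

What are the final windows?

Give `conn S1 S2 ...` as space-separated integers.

Op 1: conn=46 S1=46 S2=46 S3=46 S4=52 blocked=[]
Op 2: conn=56 S1=46 S2=46 S3=46 S4=52 blocked=[]
Op 3: conn=56 S1=46 S2=46 S3=46 S4=74 blocked=[]
Op 4: conn=68 S1=46 S2=46 S3=46 S4=74 blocked=[]
Op 5: conn=68 S1=46 S2=55 S3=46 S4=74 blocked=[]
Op 6: conn=54 S1=32 S2=55 S3=46 S4=74 blocked=[]
Op 7: conn=38 S1=16 S2=55 S3=46 S4=74 blocked=[]
Op 8: conn=38 S1=16 S2=55 S3=64 S4=74 blocked=[]
Op 9: conn=23 S1=1 S2=55 S3=64 S4=74 blocked=[]

Answer: 23 1 55 64 74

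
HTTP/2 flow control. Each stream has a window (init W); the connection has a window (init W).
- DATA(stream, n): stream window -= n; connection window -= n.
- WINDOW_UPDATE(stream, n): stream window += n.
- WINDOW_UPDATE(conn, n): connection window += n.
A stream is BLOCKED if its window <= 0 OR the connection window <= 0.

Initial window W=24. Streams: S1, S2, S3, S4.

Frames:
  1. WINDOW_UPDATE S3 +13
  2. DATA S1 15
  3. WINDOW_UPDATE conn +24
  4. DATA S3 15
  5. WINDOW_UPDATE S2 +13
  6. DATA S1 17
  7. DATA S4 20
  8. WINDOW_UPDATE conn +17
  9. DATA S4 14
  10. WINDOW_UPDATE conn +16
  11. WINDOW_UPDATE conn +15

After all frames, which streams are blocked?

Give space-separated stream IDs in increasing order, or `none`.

Answer: S1 S4

Derivation:
Op 1: conn=24 S1=24 S2=24 S3=37 S4=24 blocked=[]
Op 2: conn=9 S1=9 S2=24 S3=37 S4=24 blocked=[]
Op 3: conn=33 S1=9 S2=24 S3=37 S4=24 blocked=[]
Op 4: conn=18 S1=9 S2=24 S3=22 S4=24 blocked=[]
Op 5: conn=18 S1=9 S2=37 S3=22 S4=24 blocked=[]
Op 6: conn=1 S1=-8 S2=37 S3=22 S4=24 blocked=[1]
Op 7: conn=-19 S1=-8 S2=37 S3=22 S4=4 blocked=[1, 2, 3, 4]
Op 8: conn=-2 S1=-8 S2=37 S3=22 S4=4 blocked=[1, 2, 3, 4]
Op 9: conn=-16 S1=-8 S2=37 S3=22 S4=-10 blocked=[1, 2, 3, 4]
Op 10: conn=0 S1=-8 S2=37 S3=22 S4=-10 blocked=[1, 2, 3, 4]
Op 11: conn=15 S1=-8 S2=37 S3=22 S4=-10 blocked=[1, 4]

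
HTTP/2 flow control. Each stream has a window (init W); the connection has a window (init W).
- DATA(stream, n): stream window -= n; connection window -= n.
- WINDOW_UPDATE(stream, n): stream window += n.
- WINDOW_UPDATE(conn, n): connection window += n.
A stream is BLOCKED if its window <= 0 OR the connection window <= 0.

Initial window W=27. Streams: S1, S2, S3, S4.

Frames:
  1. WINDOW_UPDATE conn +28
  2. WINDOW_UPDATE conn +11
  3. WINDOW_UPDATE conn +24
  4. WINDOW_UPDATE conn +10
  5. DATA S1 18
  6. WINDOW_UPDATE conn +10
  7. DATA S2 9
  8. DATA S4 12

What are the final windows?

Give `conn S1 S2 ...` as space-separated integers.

Op 1: conn=55 S1=27 S2=27 S3=27 S4=27 blocked=[]
Op 2: conn=66 S1=27 S2=27 S3=27 S4=27 blocked=[]
Op 3: conn=90 S1=27 S2=27 S3=27 S4=27 blocked=[]
Op 4: conn=100 S1=27 S2=27 S3=27 S4=27 blocked=[]
Op 5: conn=82 S1=9 S2=27 S3=27 S4=27 blocked=[]
Op 6: conn=92 S1=9 S2=27 S3=27 S4=27 blocked=[]
Op 7: conn=83 S1=9 S2=18 S3=27 S4=27 blocked=[]
Op 8: conn=71 S1=9 S2=18 S3=27 S4=15 blocked=[]

Answer: 71 9 18 27 15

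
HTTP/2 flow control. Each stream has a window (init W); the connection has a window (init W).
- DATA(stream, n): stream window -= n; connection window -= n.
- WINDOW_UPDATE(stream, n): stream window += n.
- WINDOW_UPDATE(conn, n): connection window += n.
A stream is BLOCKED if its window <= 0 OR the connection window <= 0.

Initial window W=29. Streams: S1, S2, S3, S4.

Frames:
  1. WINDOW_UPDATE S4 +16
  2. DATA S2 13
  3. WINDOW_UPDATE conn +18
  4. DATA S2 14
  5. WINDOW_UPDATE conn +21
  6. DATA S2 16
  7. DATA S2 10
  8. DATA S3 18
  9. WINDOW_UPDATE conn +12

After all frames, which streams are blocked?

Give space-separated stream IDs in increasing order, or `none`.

Answer: S2

Derivation:
Op 1: conn=29 S1=29 S2=29 S3=29 S4=45 blocked=[]
Op 2: conn=16 S1=29 S2=16 S3=29 S4=45 blocked=[]
Op 3: conn=34 S1=29 S2=16 S3=29 S4=45 blocked=[]
Op 4: conn=20 S1=29 S2=2 S3=29 S4=45 blocked=[]
Op 5: conn=41 S1=29 S2=2 S3=29 S4=45 blocked=[]
Op 6: conn=25 S1=29 S2=-14 S3=29 S4=45 blocked=[2]
Op 7: conn=15 S1=29 S2=-24 S3=29 S4=45 blocked=[2]
Op 8: conn=-3 S1=29 S2=-24 S3=11 S4=45 blocked=[1, 2, 3, 4]
Op 9: conn=9 S1=29 S2=-24 S3=11 S4=45 blocked=[2]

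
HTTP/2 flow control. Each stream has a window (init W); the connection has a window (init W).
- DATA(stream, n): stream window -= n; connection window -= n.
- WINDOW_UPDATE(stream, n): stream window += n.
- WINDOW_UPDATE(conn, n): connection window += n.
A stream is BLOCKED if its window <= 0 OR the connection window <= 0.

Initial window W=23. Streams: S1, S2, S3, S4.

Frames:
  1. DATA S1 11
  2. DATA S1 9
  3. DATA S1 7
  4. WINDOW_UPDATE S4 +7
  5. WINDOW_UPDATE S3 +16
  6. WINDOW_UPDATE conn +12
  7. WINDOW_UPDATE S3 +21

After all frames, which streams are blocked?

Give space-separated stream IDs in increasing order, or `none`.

Op 1: conn=12 S1=12 S2=23 S3=23 S4=23 blocked=[]
Op 2: conn=3 S1=3 S2=23 S3=23 S4=23 blocked=[]
Op 3: conn=-4 S1=-4 S2=23 S3=23 S4=23 blocked=[1, 2, 3, 4]
Op 4: conn=-4 S1=-4 S2=23 S3=23 S4=30 blocked=[1, 2, 3, 4]
Op 5: conn=-4 S1=-4 S2=23 S3=39 S4=30 blocked=[1, 2, 3, 4]
Op 6: conn=8 S1=-4 S2=23 S3=39 S4=30 blocked=[1]
Op 7: conn=8 S1=-4 S2=23 S3=60 S4=30 blocked=[1]

Answer: S1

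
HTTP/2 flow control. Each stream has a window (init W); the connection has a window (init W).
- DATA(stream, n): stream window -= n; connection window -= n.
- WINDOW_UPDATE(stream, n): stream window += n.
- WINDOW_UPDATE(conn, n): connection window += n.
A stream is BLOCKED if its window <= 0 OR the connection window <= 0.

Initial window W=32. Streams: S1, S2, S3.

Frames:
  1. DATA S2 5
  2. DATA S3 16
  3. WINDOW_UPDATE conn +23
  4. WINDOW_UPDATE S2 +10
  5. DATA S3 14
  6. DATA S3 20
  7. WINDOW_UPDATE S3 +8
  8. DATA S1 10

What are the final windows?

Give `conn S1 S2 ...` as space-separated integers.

Op 1: conn=27 S1=32 S2=27 S3=32 blocked=[]
Op 2: conn=11 S1=32 S2=27 S3=16 blocked=[]
Op 3: conn=34 S1=32 S2=27 S3=16 blocked=[]
Op 4: conn=34 S1=32 S2=37 S3=16 blocked=[]
Op 5: conn=20 S1=32 S2=37 S3=2 blocked=[]
Op 6: conn=0 S1=32 S2=37 S3=-18 blocked=[1, 2, 3]
Op 7: conn=0 S1=32 S2=37 S3=-10 blocked=[1, 2, 3]
Op 8: conn=-10 S1=22 S2=37 S3=-10 blocked=[1, 2, 3]

Answer: -10 22 37 -10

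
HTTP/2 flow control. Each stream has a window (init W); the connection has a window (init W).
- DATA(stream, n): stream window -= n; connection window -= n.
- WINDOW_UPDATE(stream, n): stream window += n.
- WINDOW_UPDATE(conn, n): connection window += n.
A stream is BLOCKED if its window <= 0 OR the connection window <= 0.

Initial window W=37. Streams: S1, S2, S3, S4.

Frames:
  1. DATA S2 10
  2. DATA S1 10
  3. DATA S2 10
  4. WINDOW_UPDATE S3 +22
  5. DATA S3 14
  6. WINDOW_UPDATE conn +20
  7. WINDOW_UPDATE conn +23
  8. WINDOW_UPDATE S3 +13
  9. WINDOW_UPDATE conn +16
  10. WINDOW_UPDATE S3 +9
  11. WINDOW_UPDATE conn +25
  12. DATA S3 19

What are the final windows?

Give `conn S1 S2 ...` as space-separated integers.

Op 1: conn=27 S1=37 S2=27 S3=37 S4=37 blocked=[]
Op 2: conn=17 S1=27 S2=27 S3=37 S4=37 blocked=[]
Op 3: conn=7 S1=27 S2=17 S3=37 S4=37 blocked=[]
Op 4: conn=7 S1=27 S2=17 S3=59 S4=37 blocked=[]
Op 5: conn=-7 S1=27 S2=17 S3=45 S4=37 blocked=[1, 2, 3, 4]
Op 6: conn=13 S1=27 S2=17 S3=45 S4=37 blocked=[]
Op 7: conn=36 S1=27 S2=17 S3=45 S4=37 blocked=[]
Op 8: conn=36 S1=27 S2=17 S3=58 S4=37 blocked=[]
Op 9: conn=52 S1=27 S2=17 S3=58 S4=37 blocked=[]
Op 10: conn=52 S1=27 S2=17 S3=67 S4=37 blocked=[]
Op 11: conn=77 S1=27 S2=17 S3=67 S4=37 blocked=[]
Op 12: conn=58 S1=27 S2=17 S3=48 S4=37 blocked=[]

Answer: 58 27 17 48 37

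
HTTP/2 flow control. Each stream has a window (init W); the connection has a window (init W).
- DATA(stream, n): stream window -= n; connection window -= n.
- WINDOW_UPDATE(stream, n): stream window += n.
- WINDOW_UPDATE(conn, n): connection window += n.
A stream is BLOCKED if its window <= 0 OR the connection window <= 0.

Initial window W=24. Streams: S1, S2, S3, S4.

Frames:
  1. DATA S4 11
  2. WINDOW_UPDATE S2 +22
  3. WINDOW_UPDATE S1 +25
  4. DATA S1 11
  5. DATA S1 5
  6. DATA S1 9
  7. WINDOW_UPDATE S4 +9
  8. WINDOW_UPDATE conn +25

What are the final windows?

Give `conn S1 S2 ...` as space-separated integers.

Answer: 13 24 46 24 22

Derivation:
Op 1: conn=13 S1=24 S2=24 S3=24 S4=13 blocked=[]
Op 2: conn=13 S1=24 S2=46 S3=24 S4=13 blocked=[]
Op 3: conn=13 S1=49 S2=46 S3=24 S4=13 blocked=[]
Op 4: conn=2 S1=38 S2=46 S3=24 S4=13 blocked=[]
Op 5: conn=-3 S1=33 S2=46 S3=24 S4=13 blocked=[1, 2, 3, 4]
Op 6: conn=-12 S1=24 S2=46 S3=24 S4=13 blocked=[1, 2, 3, 4]
Op 7: conn=-12 S1=24 S2=46 S3=24 S4=22 blocked=[1, 2, 3, 4]
Op 8: conn=13 S1=24 S2=46 S3=24 S4=22 blocked=[]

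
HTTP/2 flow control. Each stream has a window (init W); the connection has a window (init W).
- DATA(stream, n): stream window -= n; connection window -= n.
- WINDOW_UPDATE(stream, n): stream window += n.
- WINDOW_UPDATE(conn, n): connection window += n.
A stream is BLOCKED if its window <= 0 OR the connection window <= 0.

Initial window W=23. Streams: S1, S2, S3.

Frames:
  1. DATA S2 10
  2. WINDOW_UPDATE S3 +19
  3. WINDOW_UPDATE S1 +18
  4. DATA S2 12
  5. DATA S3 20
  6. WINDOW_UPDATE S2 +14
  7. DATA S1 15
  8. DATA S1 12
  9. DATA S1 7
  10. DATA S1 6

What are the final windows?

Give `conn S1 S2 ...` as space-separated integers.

Answer: -59 1 15 22

Derivation:
Op 1: conn=13 S1=23 S2=13 S3=23 blocked=[]
Op 2: conn=13 S1=23 S2=13 S3=42 blocked=[]
Op 3: conn=13 S1=41 S2=13 S3=42 blocked=[]
Op 4: conn=1 S1=41 S2=1 S3=42 blocked=[]
Op 5: conn=-19 S1=41 S2=1 S3=22 blocked=[1, 2, 3]
Op 6: conn=-19 S1=41 S2=15 S3=22 blocked=[1, 2, 3]
Op 7: conn=-34 S1=26 S2=15 S3=22 blocked=[1, 2, 3]
Op 8: conn=-46 S1=14 S2=15 S3=22 blocked=[1, 2, 3]
Op 9: conn=-53 S1=7 S2=15 S3=22 blocked=[1, 2, 3]
Op 10: conn=-59 S1=1 S2=15 S3=22 blocked=[1, 2, 3]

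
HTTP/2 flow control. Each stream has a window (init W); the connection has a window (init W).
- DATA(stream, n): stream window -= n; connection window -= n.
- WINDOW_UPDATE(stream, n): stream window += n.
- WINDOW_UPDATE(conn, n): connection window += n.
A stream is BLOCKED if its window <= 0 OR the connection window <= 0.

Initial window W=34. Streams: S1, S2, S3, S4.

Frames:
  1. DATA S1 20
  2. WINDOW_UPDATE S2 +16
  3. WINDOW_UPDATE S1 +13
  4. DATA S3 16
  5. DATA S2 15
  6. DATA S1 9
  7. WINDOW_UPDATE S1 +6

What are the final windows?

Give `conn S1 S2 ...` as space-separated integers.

Op 1: conn=14 S1=14 S2=34 S3=34 S4=34 blocked=[]
Op 2: conn=14 S1=14 S2=50 S3=34 S4=34 blocked=[]
Op 3: conn=14 S1=27 S2=50 S3=34 S4=34 blocked=[]
Op 4: conn=-2 S1=27 S2=50 S3=18 S4=34 blocked=[1, 2, 3, 4]
Op 5: conn=-17 S1=27 S2=35 S3=18 S4=34 blocked=[1, 2, 3, 4]
Op 6: conn=-26 S1=18 S2=35 S3=18 S4=34 blocked=[1, 2, 3, 4]
Op 7: conn=-26 S1=24 S2=35 S3=18 S4=34 blocked=[1, 2, 3, 4]

Answer: -26 24 35 18 34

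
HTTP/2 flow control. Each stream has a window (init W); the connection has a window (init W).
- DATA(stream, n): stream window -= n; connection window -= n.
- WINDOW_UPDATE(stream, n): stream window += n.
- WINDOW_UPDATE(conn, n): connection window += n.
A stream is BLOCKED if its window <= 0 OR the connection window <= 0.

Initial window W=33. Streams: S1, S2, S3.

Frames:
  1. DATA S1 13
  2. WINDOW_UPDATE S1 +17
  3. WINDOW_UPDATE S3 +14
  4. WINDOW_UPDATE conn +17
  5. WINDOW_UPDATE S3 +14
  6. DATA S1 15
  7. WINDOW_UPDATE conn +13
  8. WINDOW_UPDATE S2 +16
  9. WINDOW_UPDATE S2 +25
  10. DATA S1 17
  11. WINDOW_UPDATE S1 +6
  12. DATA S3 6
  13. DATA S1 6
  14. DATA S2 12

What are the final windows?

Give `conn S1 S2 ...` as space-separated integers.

Op 1: conn=20 S1=20 S2=33 S3=33 blocked=[]
Op 2: conn=20 S1=37 S2=33 S3=33 blocked=[]
Op 3: conn=20 S1=37 S2=33 S3=47 blocked=[]
Op 4: conn=37 S1=37 S2=33 S3=47 blocked=[]
Op 5: conn=37 S1=37 S2=33 S3=61 blocked=[]
Op 6: conn=22 S1=22 S2=33 S3=61 blocked=[]
Op 7: conn=35 S1=22 S2=33 S3=61 blocked=[]
Op 8: conn=35 S1=22 S2=49 S3=61 blocked=[]
Op 9: conn=35 S1=22 S2=74 S3=61 blocked=[]
Op 10: conn=18 S1=5 S2=74 S3=61 blocked=[]
Op 11: conn=18 S1=11 S2=74 S3=61 blocked=[]
Op 12: conn=12 S1=11 S2=74 S3=55 blocked=[]
Op 13: conn=6 S1=5 S2=74 S3=55 blocked=[]
Op 14: conn=-6 S1=5 S2=62 S3=55 blocked=[1, 2, 3]

Answer: -6 5 62 55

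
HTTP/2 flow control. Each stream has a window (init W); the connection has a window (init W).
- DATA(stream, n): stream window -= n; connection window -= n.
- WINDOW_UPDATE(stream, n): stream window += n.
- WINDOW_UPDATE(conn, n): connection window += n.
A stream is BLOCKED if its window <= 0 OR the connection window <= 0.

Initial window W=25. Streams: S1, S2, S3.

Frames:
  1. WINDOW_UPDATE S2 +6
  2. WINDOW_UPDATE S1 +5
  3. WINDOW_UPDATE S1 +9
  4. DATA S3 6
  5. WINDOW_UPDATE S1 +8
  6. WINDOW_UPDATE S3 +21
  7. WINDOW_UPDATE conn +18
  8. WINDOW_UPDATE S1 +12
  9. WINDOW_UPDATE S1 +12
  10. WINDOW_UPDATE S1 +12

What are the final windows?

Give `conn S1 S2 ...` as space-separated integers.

Answer: 37 83 31 40

Derivation:
Op 1: conn=25 S1=25 S2=31 S3=25 blocked=[]
Op 2: conn=25 S1=30 S2=31 S3=25 blocked=[]
Op 3: conn=25 S1=39 S2=31 S3=25 blocked=[]
Op 4: conn=19 S1=39 S2=31 S3=19 blocked=[]
Op 5: conn=19 S1=47 S2=31 S3=19 blocked=[]
Op 6: conn=19 S1=47 S2=31 S3=40 blocked=[]
Op 7: conn=37 S1=47 S2=31 S3=40 blocked=[]
Op 8: conn=37 S1=59 S2=31 S3=40 blocked=[]
Op 9: conn=37 S1=71 S2=31 S3=40 blocked=[]
Op 10: conn=37 S1=83 S2=31 S3=40 blocked=[]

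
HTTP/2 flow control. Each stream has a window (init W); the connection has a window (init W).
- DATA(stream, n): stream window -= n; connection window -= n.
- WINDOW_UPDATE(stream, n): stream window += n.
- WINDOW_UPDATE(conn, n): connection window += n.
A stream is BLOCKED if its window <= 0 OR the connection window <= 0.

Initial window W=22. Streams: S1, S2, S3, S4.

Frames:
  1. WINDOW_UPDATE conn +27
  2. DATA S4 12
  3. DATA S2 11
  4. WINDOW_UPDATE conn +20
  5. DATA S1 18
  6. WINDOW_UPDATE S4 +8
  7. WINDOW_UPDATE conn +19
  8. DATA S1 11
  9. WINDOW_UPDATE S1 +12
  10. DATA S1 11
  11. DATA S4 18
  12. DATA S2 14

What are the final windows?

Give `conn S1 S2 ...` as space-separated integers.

Answer: -7 -6 -3 22 0

Derivation:
Op 1: conn=49 S1=22 S2=22 S3=22 S4=22 blocked=[]
Op 2: conn=37 S1=22 S2=22 S3=22 S4=10 blocked=[]
Op 3: conn=26 S1=22 S2=11 S3=22 S4=10 blocked=[]
Op 4: conn=46 S1=22 S2=11 S3=22 S4=10 blocked=[]
Op 5: conn=28 S1=4 S2=11 S3=22 S4=10 blocked=[]
Op 6: conn=28 S1=4 S2=11 S3=22 S4=18 blocked=[]
Op 7: conn=47 S1=4 S2=11 S3=22 S4=18 blocked=[]
Op 8: conn=36 S1=-7 S2=11 S3=22 S4=18 blocked=[1]
Op 9: conn=36 S1=5 S2=11 S3=22 S4=18 blocked=[]
Op 10: conn=25 S1=-6 S2=11 S3=22 S4=18 blocked=[1]
Op 11: conn=7 S1=-6 S2=11 S3=22 S4=0 blocked=[1, 4]
Op 12: conn=-7 S1=-6 S2=-3 S3=22 S4=0 blocked=[1, 2, 3, 4]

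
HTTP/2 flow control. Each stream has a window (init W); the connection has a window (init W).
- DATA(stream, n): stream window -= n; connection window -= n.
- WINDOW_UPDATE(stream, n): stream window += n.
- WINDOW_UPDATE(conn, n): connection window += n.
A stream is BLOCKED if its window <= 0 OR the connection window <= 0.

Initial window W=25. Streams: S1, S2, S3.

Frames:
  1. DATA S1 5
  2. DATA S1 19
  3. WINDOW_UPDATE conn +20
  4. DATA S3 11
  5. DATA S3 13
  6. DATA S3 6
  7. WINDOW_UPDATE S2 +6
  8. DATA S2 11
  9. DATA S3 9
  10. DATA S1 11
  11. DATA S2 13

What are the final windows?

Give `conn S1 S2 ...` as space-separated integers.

Op 1: conn=20 S1=20 S2=25 S3=25 blocked=[]
Op 2: conn=1 S1=1 S2=25 S3=25 blocked=[]
Op 3: conn=21 S1=1 S2=25 S3=25 blocked=[]
Op 4: conn=10 S1=1 S2=25 S3=14 blocked=[]
Op 5: conn=-3 S1=1 S2=25 S3=1 blocked=[1, 2, 3]
Op 6: conn=-9 S1=1 S2=25 S3=-5 blocked=[1, 2, 3]
Op 7: conn=-9 S1=1 S2=31 S3=-5 blocked=[1, 2, 3]
Op 8: conn=-20 S1=1 S2=20 S3=-5 blocked=[1, 2, 3]
Op 9: conn=-29 S1=1 S2=20 S3=-14 blocked=[1, 2, 3]
Op 10: conn=-40 S1=-10 S2=20 S3=-14 blocked=[1, 2, 3]
Op 11: conn=-53 S1=-10 S2=7 S3=-14 blocked=[1, 2, 3]

Answer: -53 -10 7 -14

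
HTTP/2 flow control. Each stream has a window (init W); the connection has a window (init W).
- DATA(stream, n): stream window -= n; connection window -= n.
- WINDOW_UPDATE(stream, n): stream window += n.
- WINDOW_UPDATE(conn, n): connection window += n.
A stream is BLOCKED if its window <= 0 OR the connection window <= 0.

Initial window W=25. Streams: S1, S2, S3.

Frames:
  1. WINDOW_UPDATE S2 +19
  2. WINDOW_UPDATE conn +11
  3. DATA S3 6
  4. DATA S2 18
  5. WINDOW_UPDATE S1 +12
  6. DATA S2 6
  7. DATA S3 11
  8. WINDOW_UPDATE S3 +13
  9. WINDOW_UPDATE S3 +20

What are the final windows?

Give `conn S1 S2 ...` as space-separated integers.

Op 1: conn=25 S1=25 S2=44 S3=25 blocked=[]
Op 2: conn=36 S1=25 S2=44 S3=25 blocked=[]
Op 3: conn=30 S1=25 S2=44 S3=19 blocked=[]
Op 4: conn=12 S1=25 S2=26 S3=19 blocked=[]
Op 5: conn=12 S1=37 S2=26 S3=19 blocked=[]
Op 6: conn=6 S1=37 S2=20 S3=19 blocked=[]
Op 7: conn=-5 S1=37 S2=20 S3=8 blocked=[1, 2, 3]
Op 8: conn=-5 S1=37 S2=20 S3=21 blocked=[1, 2, 3]
Op 9: conn=-5 S1=37 S2=20 S3=41 blocked=[1, 2, 3]

Answer: -5 37 20 41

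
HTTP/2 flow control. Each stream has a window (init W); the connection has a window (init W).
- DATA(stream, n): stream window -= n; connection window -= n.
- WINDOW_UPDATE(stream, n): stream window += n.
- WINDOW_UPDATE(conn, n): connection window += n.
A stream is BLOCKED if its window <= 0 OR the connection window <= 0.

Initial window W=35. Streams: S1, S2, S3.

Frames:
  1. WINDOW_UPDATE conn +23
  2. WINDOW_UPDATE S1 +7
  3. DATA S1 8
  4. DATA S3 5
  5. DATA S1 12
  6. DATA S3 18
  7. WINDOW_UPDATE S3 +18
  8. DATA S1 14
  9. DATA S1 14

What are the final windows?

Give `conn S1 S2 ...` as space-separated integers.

Op 1: conn=58 S1=35 S2=35 S3=35 blocked=[]
Op 2: conn=58 S1=42 S2=35 S3=35 blocked=[]
Op 3: conn=50 S1=34 S2=35 S3=35 blocked=[]
Op 4: conn=45 S1=34 S2=35 S3=30 blocked=[]
Op 5: conn=33 S1=22 S2=35 S3=30 blocked=[]
Op 6: conn=15 S1=22 S2=35 S3=12 blocked=[]
Op 7: conn=15 S1=22 S2=35 S3=30 blocked=[]
Op 8: conn=1 S1=8 S2=35 S3=30 blocked=[]
Op 9: conn=-13 S1=-6 S2=35 S3=30 blocked=[1, 2, 3]

Answer: -13 -6 35 30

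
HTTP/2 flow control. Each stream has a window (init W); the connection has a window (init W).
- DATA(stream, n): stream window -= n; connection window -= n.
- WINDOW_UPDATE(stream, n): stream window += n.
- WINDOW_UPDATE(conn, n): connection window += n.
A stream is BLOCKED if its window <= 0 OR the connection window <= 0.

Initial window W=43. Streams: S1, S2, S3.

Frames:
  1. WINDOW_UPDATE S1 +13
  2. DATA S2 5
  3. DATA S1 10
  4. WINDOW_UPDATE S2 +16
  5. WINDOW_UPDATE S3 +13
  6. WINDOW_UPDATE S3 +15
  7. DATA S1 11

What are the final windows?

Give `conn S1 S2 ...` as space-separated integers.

Op 1: conn=43 S1=56 S2=43 S3=43 blocked=[]
Op 2: conn=38 S1=56 S2=38 S3=43 blocked=[]
Op 3: conn=28 S1=46 S2=38 S3=43 blocked=[]
Op 4: conn=28 S1=46 S2=54 S3=43 blocked=[]
Op 5: conn=28 S1=46 S2=54 S3=56 blocked=[]
Op 6: conn=28 S1=46 S2=54 S3=71 blocked=[]
Op 7: conn=17 S1=35 S2=54 S3=71 blocked=[]

Answer: 17 35 54 71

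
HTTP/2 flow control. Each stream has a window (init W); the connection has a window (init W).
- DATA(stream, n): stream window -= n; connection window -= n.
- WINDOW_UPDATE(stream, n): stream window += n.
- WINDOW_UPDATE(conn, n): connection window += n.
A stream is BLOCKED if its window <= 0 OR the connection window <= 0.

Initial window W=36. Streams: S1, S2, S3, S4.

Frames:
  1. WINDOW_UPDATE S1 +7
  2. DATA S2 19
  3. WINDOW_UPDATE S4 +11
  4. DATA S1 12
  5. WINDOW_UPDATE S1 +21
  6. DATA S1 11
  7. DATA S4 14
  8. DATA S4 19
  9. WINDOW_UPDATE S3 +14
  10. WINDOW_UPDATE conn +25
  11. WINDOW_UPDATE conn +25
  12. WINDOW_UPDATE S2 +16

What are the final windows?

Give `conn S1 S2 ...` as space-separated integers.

Op 1: conn=36 S1=43 S2=36 S3=36 S4=36 blocked=[]
Op 2: conn=17 S1=43 S2=17 S3=36 S4=36 blocked=[]
Op 3: conn=17 S1=43 S2=17 S3=36 S4=47 blocked=[]
Op 4: conn=5 S1=31 S2=17 S3=36 S4=47 blocked=[]
Op 5: conn=5 S1=52 S2=17 S3=36 S4=47 blocked=[]
Op 6: conn=-6 S1=41 S2=17 S3=36 S4=47 blocked=[1, 2, 3, 4]
Op 7: conn=-20 S1=41 S2=17 S3=36 S4=33 blocked=[1, 2, 3, 4]
Op 8: conn=-39 S1=41 S2=17 S3=36 S4=14 blocked=[1, 2, 3, 4]
Op 9: conn=-39 S1=41 S2=17 S3=50 S4=14 blocked=[1, 2, 3, 4]
Op 10: conn=-14 S1=41 S2=17 S3=50 S4=14 blocked=[1, 2, 3, 4]
Op 11: conn=11 S1=41 S2=17 S3=50 S4=14 blocked=[]
Op 12: conn=11 S1=41 S2=33 S3=50 S4=14 blocked=[]

Answer: 11 41 33 50 14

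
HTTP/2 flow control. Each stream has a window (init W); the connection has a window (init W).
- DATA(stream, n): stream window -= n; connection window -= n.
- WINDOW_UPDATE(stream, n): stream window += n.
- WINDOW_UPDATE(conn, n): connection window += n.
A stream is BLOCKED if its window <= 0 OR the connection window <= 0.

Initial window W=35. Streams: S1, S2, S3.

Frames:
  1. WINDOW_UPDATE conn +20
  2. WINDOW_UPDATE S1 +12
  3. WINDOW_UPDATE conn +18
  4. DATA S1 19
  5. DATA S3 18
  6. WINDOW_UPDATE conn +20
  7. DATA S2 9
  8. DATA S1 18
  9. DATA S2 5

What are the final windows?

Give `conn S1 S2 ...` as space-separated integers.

Answer: 24 10 21 17

Derivation:
Op 1: conn=55 S1=35 S2=35 S3=35 blocked=[]
Op 2: conn=55 S1=47 S2=35 S3=35 blocked=[]
Op 3: conn=73 S1=47 S2=35 S3=35 blocked=[]
Op 4: conn=54 S1=28 S2=35 S3=35 blocked=[]
Op 5: conn=36 S1=28 S2=35 S3=17 blocked=[]
Op 6: conn=56 S1=28 S2=35 S3=17 blocked=[]
Op 7: conn=47 S1=28 S2=26 S3=17 blocked=[]
Op 8: conn=29 S1=10 S2=26 S3=17 blocked=[]
Op 9: conn=24 S1=10 S2=21 S3=17 blocked=[]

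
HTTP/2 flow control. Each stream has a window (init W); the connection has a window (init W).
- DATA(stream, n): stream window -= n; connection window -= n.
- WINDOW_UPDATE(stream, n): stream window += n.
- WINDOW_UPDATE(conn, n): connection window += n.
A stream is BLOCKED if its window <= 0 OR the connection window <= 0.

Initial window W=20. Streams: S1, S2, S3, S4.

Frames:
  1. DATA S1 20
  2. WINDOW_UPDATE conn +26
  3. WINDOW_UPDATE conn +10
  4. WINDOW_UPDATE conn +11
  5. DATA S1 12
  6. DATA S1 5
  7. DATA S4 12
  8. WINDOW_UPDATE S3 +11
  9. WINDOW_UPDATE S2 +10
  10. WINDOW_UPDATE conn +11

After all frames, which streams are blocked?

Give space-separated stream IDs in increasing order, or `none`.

Op 1: conn=0 S1=0 S2=20 S3=20 S4=20 blocked=[1, 2, 3, 4]
Op 2: conn=26 S1=0 S2=20 S3=20 S4=20 blocked=[1]
Op 3: conn=36 S1=0 S2=20 S3=20 S4=20 blocked=[1]
Op 4: conn=47 S1=0 S2=20 S3=20 S4=20 blocked=[1]
Op 5: conn=35 S1=-12 S2=20 S3=20 S4=20 blocked=[1]
Op 6: conn=30 S1=-17 S2=20 S3=20 S4=20 blocked=[1]
Op 7: conn=18 S1=-17 S2=20 S3=20 S4=8 blocked=[1]
Op 8: conn=18 S1=-17 S2=20 S3=31 S4=8 blocked=[1]
Op 9: conn=18 S1=-17 S2=30 S3=31 S4=8 blocked=[1]
Op 10: conn=29 S1=-17 S2=30 S3=31 S4=8 blocked=[1]

Answer: S1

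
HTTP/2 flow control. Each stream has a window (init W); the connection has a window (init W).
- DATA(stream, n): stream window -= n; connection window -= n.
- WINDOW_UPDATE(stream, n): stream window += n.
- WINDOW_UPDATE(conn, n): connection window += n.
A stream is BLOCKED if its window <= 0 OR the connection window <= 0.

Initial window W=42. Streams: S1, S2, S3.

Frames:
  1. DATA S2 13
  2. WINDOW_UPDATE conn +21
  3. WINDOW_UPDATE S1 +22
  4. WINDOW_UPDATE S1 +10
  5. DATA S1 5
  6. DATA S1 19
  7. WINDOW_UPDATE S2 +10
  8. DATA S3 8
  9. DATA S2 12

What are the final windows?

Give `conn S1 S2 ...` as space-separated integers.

Answer: 6 50 27 34

Derivation:
Op 1: conn=29 S1=42 S2=29 S3=42 blocked=[]
Op 2: conn=50 S1=42 S2=29 S3=42 blocked=[]
Op 3: conn=50 S1=64 S2=29 S3=42 blocked=[]
Op 4: conn=50 S1=74 S2=29 S3=42 blocked=[]
Op 5: conn=45 S1=69 S2=29 S3=42 blocked=[]
Op 6: conn=26 S1=50 S2=29 S3=42 blocked=[]
Op 7: conn=26 S1=50 S2=39 S3=42 blocked=[]
Op 8: conn=18 S1=50 S2=39 S3=34 blocked=[]
Op 9: conn=6 S1=50 S2=27 S3=34 blocked=[]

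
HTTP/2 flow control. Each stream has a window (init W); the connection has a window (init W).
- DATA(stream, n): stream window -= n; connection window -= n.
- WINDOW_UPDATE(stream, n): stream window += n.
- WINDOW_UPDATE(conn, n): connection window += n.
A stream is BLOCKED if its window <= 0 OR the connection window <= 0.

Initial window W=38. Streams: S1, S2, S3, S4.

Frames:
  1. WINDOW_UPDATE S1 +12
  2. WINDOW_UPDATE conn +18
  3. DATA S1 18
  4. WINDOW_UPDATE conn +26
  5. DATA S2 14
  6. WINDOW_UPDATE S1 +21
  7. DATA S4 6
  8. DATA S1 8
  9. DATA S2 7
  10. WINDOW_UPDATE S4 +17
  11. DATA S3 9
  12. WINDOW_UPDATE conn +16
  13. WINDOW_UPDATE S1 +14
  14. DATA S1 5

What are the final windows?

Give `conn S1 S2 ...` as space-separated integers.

Op 1: conn=38 S1=50 S2=38 S3=38 S4=38 blocked=[]
Op 2: conn=56 S1=50 S2=38 S3=38 S4=38 blocked=[]
Op 3: conn=38 S1=32 S2=38 S3=38 S4=38 blocked=[]
Op 4: conn=64 S1=32 S2=38 S3=38 S4=38 blocked=[]
Op 5: conn=50 S1=32 S2=24 S3=38 S4=38 blocked=[]
Op 6: conn=50 S1=53 S2=24 S3=38 S4=38 blocked=[]
Op 7: conn=44 S1=53 S2=24 S3=38 S4=32 blocked=[]
Op 8: conn=36 S1=45 S2=24 S3=38 S4=32 blocked=[]
Op 9: conn=29 S1=45 S2=17 S3=38 S4=32 blocked=[]
Op 10: conn=29 S1=45 S2=17 S3=38 S4=49 blocked=[]
Op 11: conn=20 S1=45 S2=17 S3=29 S4=49 blocked=[]
Op 12: conn=36 S1=45 S2=17 S3=29 S4=49 blocked=[]
Op 13: conn=36 S1=59 S2=17 S3=29 S4=49 blocked=[]
Op 14: conn=31 S1=54 S2=17 S3=29 S4=49 blocked=[]

Answer: 31 54 17 29 49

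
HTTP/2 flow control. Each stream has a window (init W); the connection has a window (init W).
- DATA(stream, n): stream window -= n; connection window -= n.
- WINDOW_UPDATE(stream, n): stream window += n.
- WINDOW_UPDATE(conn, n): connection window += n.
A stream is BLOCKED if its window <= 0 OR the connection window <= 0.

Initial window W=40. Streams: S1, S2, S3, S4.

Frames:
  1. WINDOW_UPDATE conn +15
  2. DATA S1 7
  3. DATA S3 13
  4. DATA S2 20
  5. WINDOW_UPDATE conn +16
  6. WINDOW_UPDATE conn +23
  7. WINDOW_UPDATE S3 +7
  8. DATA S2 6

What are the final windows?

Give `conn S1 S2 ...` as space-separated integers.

Op 1: conn=55 S1=40 S2=40 S3=40 S4=40 blocked=[]
Op 2: conn=48 S1=33 S2=40 S3=40 S4=40 blocked=[]
Op 3: conn=35 S1=33 S2=40 S3=27 S4=40 blocked=[]
Op 4: conn=15 S1=33 S2=20 S3=27 S4=40 blocked=[]
Op 5: conn=31 S1=33 S2=20 S3=27 S4=40 blocked=[]
Op 6: conn=54 S1=33 S2=20 S3=27 S4=40 blocked=[]
Op 7: conn=54 S1=33 S2=20 S3=34 S4=40 blocked=[]
Op 8: conn=48 S1=33 S2=14 S3=34 S4=40 blocked=[]

Answer: 48 33 14 34 40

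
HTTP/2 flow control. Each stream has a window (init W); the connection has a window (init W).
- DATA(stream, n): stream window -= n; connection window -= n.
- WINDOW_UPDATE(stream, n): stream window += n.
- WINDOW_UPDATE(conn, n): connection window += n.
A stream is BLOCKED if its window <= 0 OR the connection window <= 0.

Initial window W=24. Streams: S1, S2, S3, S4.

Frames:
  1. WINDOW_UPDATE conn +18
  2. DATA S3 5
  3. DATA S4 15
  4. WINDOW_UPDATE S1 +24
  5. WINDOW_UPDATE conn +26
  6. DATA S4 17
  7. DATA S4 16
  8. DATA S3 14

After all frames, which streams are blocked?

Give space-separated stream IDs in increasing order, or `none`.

Op 1: conn=42 S1=24 S2=24 S3=24 S4=24 blocked=[]
Op 2: conn=37 S1=24 S2=24 S3=19 S4=24 blocked=[]
Op 3: conn=22 S1=24 S2=24 S3=19 S4=9 blocked=[]
Op 4: conn=22 S1=48 S2=24 S3=19 S4=9 blocked=[]
Op 5: conn=48 S1=48 S2=24 S3=19 S4=9 blocked=[]
Op 6: conn=31 S1=48 S2=24 S3=19 S4=-8 blocked=[4]
Op 7: conn=15 S1=48 S2=24 S3=19 S4=-24 blocked=[4]
Op 8: conn=1 S1=48 S2=24 S3=5 S4=-24 blocked=[4]

Answer: S4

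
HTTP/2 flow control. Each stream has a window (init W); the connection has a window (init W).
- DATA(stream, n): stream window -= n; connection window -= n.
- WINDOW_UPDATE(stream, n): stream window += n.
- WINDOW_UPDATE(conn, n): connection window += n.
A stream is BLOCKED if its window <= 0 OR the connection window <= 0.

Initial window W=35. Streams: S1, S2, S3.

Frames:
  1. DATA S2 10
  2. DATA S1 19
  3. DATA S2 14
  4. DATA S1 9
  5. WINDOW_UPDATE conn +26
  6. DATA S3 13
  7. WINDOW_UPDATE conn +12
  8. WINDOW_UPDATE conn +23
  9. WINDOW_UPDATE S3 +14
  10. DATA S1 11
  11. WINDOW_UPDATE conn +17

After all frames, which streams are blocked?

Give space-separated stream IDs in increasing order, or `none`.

Op 1: conn=25 S1=35 S2=25 S3=35 blocked=[]
Op 2: conn=6 S1=16 S2=25 S3=35 blocked=[]
Op 3: conn=-8 S1=16 S2=11 S3=35 blocked=[1, 2, 3]
Op 4: conn=-17 S1=7 S2=11 S3=35 blocked=[1, 2, 3]
Op 5: conn=9 S1=7 S2=11 S3=35 blocked=[]
Op 6: conn=-4 S1=7 S2=11 S3=22 blocked=[1, 2, 3]
Op 7: conn=8 S1=7 S2=11 S3=22 blocked=[]
Op 8: conn=31 S1=7 S2=11 S3=22 blocked=[]
Op 9: conn=31 S1=7 S2=11 S3=36 blocked=[]
Op 10: conn=20 S1=-4 S2=11 S3=36 blocked=[1]
Op 11: conn=37 S1=-4 S2=11 S3=36 blocked=[1]

Answer: S1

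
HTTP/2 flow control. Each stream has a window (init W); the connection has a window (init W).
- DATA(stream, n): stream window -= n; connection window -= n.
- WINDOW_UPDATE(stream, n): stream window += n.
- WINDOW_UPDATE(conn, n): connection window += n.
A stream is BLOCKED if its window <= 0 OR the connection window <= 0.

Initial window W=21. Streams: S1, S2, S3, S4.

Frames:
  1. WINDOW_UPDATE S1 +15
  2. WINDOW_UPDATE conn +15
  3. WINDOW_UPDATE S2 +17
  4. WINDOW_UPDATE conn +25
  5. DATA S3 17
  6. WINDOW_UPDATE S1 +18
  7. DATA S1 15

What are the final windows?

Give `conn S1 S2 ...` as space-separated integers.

Answer: 29 39 38 4 21

Derivation:
Op 1: conn=21 S1=36 S2=21 S3=21 S4=21 blocked=[]
Op 2: conn=36 S1=36 S2=21 S3=21 S4=21 blocked=[]
Op 3: conn=36 S1=36 S2=38 S3=21 S4=21 blocked=[]
Op 4: conn=61 S1=36 S2=38 S3=21 S4=21 blocked=[]
Op 5: conn=44 S1=36 S2=38 S3=4 S4=21 blocked=[]
Op 6: conn=44 S1=54 S2=38 S3=4 S4=21 blocked=[]
Op 7: conn=29 S1=39 S2=38 S3=4 S4=21 blocked=[]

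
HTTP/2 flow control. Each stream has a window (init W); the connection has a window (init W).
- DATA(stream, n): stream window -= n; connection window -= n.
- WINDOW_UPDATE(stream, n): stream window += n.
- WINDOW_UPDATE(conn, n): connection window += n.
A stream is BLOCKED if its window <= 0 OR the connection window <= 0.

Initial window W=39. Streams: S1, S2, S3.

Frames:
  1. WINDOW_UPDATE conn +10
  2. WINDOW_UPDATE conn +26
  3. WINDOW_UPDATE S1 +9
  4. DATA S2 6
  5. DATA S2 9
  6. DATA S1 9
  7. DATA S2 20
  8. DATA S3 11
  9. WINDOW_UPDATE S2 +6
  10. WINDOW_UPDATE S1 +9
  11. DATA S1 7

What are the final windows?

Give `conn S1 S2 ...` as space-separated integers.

Answer: 13 41 10 28

Derivation:
Op 1: conn=49 S1=39 S2=39 S3=39 blocked=[]
Op 2: conn=75 S1=39 S2=39 S3=39 blocked=[]
Op 3: conn=75 S1=48 S2=39 S3=39 blocked=[]
Op 4: conn=69 S1=48 S2=33 S3=39 blocked=[]
Op 5: conn=60 S1=48 S2=24 S3=39 blocked=[]
Op 6: conn=51 S1=39 S2=24 S3=39 blocked=[]
Op 7: conn=31 S1=39 S2=4 S3=39 blocked=[]
Op 8: conn=20 S1=39 S2=4 S3=28 blocked=[]
Op 9: conn=20 S1=39 S2=10 S3=28 blocked=[]
Op 10: conn=20 S1=48 S2=10 S3=28 blocked=[]
Op 11: conn=13 S1=41 S2=10 S3=28 blocked=[]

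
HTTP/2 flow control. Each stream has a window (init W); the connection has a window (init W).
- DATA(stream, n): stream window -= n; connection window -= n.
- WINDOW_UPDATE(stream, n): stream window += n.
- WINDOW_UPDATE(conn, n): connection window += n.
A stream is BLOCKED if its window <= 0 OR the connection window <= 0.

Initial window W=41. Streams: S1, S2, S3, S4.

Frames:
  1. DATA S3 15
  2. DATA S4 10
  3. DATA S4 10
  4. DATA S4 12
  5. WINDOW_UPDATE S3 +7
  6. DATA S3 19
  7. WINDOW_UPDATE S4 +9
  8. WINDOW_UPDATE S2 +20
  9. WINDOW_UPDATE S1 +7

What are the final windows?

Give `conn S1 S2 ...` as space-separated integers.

Op 1: conn=26 S1=41 S2=41 S3=26 S4=41 blocked=[]
Op 2: conn=16 S1=41 S2=41 S3=26 S4=31 blocked=[]
Op 3: conn=6 S1=41 S2=41 S3=26 S4=21 blocked=[]
Op 4: conn=-6 S1=41 S2=41 S3=26 S4=9 blocked=[1, 2, 3, 4]
Op 5: conn=-6 S1=41 S2=41 S3=33 S4=9 blocked=[1, 2, 3, 4]
Op 6: conn=-25 S1=41 S2=41 S3=14 S4=9 blocked=[1, 2, 3, 4]
Op 7: conn=-25 S1=41 S2=41 S3=14 S4=18 blocked=[1, 2, 3, 4]
Op 8: conn=-25 S1=41 S2=61 S3=14 S4=18 blocked=[1, 2, 3, 4]
Op 9: conn=-25 S1=48 S2=61 S3=14 S4=18 blocked=[1, 2, 3, 4]

Answer: -25 48 61 14 18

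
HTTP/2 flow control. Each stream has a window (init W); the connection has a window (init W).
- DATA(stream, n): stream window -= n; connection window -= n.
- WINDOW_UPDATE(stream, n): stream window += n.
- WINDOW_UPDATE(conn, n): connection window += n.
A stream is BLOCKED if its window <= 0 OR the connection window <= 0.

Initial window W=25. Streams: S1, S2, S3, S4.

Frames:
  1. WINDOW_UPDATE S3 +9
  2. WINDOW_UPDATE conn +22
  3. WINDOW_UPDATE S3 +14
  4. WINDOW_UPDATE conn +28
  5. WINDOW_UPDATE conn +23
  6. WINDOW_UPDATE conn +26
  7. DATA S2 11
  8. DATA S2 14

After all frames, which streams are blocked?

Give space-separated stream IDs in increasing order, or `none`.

Answer: S2

Derivation:
Op 1: conn=25 S1=25 S2=25 S3=34 S4=25 blocked=[]
Op 2: conn=47 S1=25 S2=25 S3=34 S4=25 blocked=[]
Op 3: conn=47 S1=25 S2=25 S3=48 S4=25 blocked=[]
Op 4: conn=75 S1=25 S2=25 S3=48 S4=25 blocked=[]
Op 5: conn=98 S1=25 S2=25 S3=48 S4=25 blocked=[]
Op 6: conn=124 S1=25 S2=25 S3=48 S4=25 blocked=[]
Op 7: conn=113 S1=25 S2=14 S3=48 S4=25 blocked=[]
Op 8: conn=99 S1=25 S2=0 S3=48 S4=25 blocked=[2]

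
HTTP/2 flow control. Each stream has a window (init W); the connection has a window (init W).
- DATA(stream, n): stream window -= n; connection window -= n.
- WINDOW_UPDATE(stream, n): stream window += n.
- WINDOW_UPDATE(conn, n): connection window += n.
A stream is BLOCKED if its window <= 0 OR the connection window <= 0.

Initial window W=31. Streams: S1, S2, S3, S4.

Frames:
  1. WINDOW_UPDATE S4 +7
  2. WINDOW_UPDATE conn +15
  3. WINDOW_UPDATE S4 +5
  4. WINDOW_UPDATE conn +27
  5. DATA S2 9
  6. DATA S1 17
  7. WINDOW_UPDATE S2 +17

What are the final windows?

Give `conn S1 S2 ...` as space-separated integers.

Answer: 47 14 39 31 43

Derivation:
Op 1: conn=31 S1=31 S2=31 S3=31 S4=38 blocked=[]
Op 2: conn=46 S1=31 S2=31 S3=31 S4=38 blocked=[]
Op 3: conn=46 S1=31 S2=31 S3=31 S4=43 blocked=[]
Op 4: conn=73 S1=31 S2=31 S3=31 S4=43 blocked=[]
Op 5: conn=64 S1=31 S2=22 S3=31 S4=43 blocked=[]
Op 6: conn=47 S1=14 S2=22 S3=31 S4=43 blocked=[]
Op 7: conn=47 S1=14 S2=39 S3=31 S4=43 blocked=[]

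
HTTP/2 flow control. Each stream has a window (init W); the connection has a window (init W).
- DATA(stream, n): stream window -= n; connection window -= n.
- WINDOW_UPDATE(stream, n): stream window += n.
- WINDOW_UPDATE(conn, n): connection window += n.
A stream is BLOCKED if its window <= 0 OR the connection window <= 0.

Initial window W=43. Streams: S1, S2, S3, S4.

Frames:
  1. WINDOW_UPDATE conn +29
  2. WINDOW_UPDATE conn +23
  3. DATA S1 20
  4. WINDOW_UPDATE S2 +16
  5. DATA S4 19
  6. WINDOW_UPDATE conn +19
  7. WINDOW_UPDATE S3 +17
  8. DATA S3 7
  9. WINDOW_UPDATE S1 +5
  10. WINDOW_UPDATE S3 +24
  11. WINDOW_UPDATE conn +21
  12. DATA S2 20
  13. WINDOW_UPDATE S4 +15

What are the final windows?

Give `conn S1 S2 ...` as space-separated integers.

Op 1: conn=72 S1=43 S2=43 S3=43 S4=43 blocked=[]
Op 2: conn=95 S1=43 S2=43 S3=43 S4=43 blocked=[]
Op 3: conn=75 S1=23 S2=43 S3=43 S4=43 blocked=[]
Op 4: conn=75 S1=23 S2=59 S3=43 S4=43 blocked=[]
Op 5: conn=56 S1=23 S2=59 S3=43 S4=24 blocked=[]
Op 6: conn=75 S1=23 S2=59 S3=43 S4=24 blocked=[]
Op 7: conn=75 S1=23 S2=59 S3=60 S4=24 blocked=[]
Op 8: conn=68 S1=23 S2=59 S3=53 S4=24 blocked=[]
Op 9: conn=68 S1=28 S2=59 S3=53 S4=24 blocked=[]
Op 10: conn=68 S1=28 S2=59 S3=77 S4=24 blocked=[]
Op 11: conn=89 S1=28 S2=59 S3=77 S4=24 blocked=[]
Op 12: conn=69 S1=28 S2=39 S3=77 S4=24 blocked=[]
Op 13: conn=69 S1=28 S2=39 S3=77 S4=39 blocked=[]

Answer: 69 28 39 77 39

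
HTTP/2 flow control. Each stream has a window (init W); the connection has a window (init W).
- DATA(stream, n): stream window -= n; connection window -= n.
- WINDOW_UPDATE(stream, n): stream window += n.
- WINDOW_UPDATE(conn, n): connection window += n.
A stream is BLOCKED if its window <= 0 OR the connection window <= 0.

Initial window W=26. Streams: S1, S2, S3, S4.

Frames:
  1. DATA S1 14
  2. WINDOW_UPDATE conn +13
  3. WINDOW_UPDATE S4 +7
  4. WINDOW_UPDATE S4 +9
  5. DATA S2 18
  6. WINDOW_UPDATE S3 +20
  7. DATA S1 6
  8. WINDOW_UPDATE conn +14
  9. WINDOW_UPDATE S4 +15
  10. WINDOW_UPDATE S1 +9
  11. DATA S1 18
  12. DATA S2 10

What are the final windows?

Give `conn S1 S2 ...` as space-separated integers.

Op 1: conn=12 S1=12 S2=26 S3=26 S4=26 blocked=[]
Op 2: conn=25 S1=12 S2=26 S3=26 S4=26 blocked=[]
Op 3: conn=25 S1=12 S2=26 S3=26 S4=33 blocked=[]
Op 4: conn=25 S1=12 S2=26 S3=26 S4=42 blocked=[]
Op 5: conn=7 S1=12 S2=8 S3=26 S4=42 blocked=[]
Op 6: conn=7 S1=12 S2=8 S3=46 S4=42 blocked=[]
Op 7: conn=1 S1=6 S2=8 S3=46 S4=42 blocked=[]
Op 8: conn=15 S1=6 S2=8 S3=46 S4=42 blocked=[]
Op 9: conn=15 S1=6 S2=8 S3=46 S4=57 blocked=[]
Op 10: conn=15 S1=15 S2=8 S3=46 S4=57 blocked=[]
Op 11: conn=-3 S1=-3 S2=8 S3=46 S4=57 blocked=[1, 2, 3, 4]
Op 12: conn=-13 S1=-3 S2=-2 S3=46 S4=57 blocked=[1, 2, 3, 4]

Answer: -13 -3 -2 46 57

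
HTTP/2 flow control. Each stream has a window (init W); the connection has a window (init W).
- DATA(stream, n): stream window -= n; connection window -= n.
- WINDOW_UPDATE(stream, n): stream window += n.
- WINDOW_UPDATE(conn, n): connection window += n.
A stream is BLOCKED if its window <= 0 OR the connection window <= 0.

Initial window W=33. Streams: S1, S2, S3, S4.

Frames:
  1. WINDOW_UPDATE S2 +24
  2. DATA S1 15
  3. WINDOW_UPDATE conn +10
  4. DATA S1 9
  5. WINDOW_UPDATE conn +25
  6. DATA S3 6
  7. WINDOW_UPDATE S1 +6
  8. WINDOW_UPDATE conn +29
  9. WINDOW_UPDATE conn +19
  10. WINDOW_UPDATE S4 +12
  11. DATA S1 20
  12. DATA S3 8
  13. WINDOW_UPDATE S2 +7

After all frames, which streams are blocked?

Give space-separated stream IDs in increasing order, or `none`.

Op 1: conn=33 S1=33 S2=57 S3=33 S4=33 blocked=[]
Op 2: conn=18 S1=18 S2=57 S3=33 S4=33 blocked=[]
Op 3: conn=28 S1=18 S2=57 S3=33 S4=33 blocked=[]
Op 4: conn=19 S1=9 S2=57 S3=33 S4=33 blocked=[]
Op 5: conn=44 S1=9 S2=57 S3=33 S4=33 blocked=[]
Op 6: conn=38 S1=9 S2=57 S3=27 S4=33 blocked=[]
Op 7: conn=38 S1=15 S2=57 S3=27 S4=33 blocked=[]
Op 8: conn=67 S1=15 S2=57 S3=27 S4=33 blocked=[]
Op 9: conn=86 S1=15 S2=57 S3=27 S4=33 blocked=[]
Op 10: conn=86 S1=15 S2=57 S3=27 S4=45 blocked=[]
Op 11: conn=66 S1=-5 S2=57 S3=27 S4=45 blocked=[1]
Op 12: conn=58 S1=-5 S2=57 S3=19 S4=45 blocked=[1]
Op 13: conn=58 S1=-5 S2=64 S3=19 S4=45 blocked=[1]

Answer: S1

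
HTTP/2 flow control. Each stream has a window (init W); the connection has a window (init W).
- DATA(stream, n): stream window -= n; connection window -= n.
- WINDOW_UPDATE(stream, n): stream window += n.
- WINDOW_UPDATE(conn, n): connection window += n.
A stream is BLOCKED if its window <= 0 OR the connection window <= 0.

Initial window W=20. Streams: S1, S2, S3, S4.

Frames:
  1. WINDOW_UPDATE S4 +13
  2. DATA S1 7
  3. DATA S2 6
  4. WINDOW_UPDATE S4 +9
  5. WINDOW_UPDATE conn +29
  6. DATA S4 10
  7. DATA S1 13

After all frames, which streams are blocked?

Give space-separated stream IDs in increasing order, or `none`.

Op 1: conn=20 S1=20 S2=20 S3=20 S4=33 blocked=[]
Op 2: conn=13 S1=13 S2=20 S3=20 S4=33 blocked=[]
Op 3: conn=7 S1=13 S2=14 S3=20 S4=33 blocked=[]
Op 4: conn=7 S1=13 S2=14 S3=20 S4=42 blocked=[]
Op 5: conn=36 S1=13 S2=14 S3=20 S4=42 blocked=[]
Op 6: conn=26 S1=13 S2=14 S3=20 S4=32 blocked=[]
Op 7: conn=13 S1=0 S2=14 S3=20 S4=32 blocked=[1]

Answer: S1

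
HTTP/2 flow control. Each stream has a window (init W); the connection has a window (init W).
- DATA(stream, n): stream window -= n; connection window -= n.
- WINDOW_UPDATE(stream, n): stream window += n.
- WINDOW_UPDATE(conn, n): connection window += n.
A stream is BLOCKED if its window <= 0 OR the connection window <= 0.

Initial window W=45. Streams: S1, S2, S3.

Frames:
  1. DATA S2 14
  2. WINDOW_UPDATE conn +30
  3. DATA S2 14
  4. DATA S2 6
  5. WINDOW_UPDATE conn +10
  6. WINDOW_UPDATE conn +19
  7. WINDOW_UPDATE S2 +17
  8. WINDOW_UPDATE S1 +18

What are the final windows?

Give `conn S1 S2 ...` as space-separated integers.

Op 1: conn=31 S1=45 S2=31 S3=45 blocked=[]
Op 2: conn=61 S1=45 S2=31 S3=45 blocked=[]
Op 3: conn=47 S1=45 S2=17 S3=45 blocked=[]
Op 4: conn=41 S1=45 S2=11 S3=45 blocked=[]
Op 5: conn=51 S1=45 S2=11 S3=45 blocked=[]
Op 6: conn=70 S1=45 S2=11 S3=45 blocked=[]
Op 7: conn=70 S1=45 S2=28 S3=45 blocked=[]
Op 8: conn=70 S1=63 S2=28 S3=45 blocked=[]

Answer: 70 63 28 45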